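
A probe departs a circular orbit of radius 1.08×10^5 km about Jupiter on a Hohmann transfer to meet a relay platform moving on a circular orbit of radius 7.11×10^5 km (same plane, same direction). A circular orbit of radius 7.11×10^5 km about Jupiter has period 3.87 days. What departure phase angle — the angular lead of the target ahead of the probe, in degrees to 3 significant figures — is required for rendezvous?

From Kepler's third law T² = 4π²r³/μ at r = 7.11×10^5 km, T = 3.87 days = 3.87 × 86400 s = 3.34368×10^5 s: μ = 4π²r³/T² = 1.26917×10^8 km³/s².
The Hohmann ellipse has a_t = (r₁ + r₂)/2 = 4.095×10^5 km.
Transfer time t = π√(a_t³/μ) = 73080 s.
Target angular speed ω₂ = √(μ/r₂³) = 1.879×10^-5 rad/s.
Angle swept by the target during transfer: ω₂·t = 1.3732 rad = 78.68°.
Arrival is 180° from departure on the ellipse, so φ = 180° − 78.68° = 101°.

φ = 101°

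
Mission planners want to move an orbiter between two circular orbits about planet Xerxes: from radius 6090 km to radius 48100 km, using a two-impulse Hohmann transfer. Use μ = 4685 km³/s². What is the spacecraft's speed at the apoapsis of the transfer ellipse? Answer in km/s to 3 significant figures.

The Hohmann ellipse has a_t = (r₁ + r₂)/2 = 27095 km.
The apoapsis of the transfer ellipse is at r = 48100 km.
Vis-viva: v = √[μ(2/r − 1/a_t)] = √[4685 × (2/48100 − 1/27095)] = 0.1480 km/s.

v = 0.148 km/s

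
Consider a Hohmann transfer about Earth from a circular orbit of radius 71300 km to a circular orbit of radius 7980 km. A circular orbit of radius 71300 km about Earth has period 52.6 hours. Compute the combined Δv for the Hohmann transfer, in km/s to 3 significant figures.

From Kepler's third law T² = 4π²r³/μ at r = 71300 km, T = 52.6 hours = 52.6 × 3600 s = 1.8936×10^5 s: μ = 4π²r³/T² = 3.99073×10^5 km³/s².
The Hohmann ellipse has a_t = (r₁ + r₂)/2 = 39640 km.
At r₁ the circular-orbit speed is v₁ = √(μ/r₁) = 2.3658 km/s.
On the transfer ellipse at r₁, vis-viva gives v_a = √[μ(2/r₁ − 1/a_t)] = 1.0615 km/s.
First burn Δv₁ = |v_a − v₁| = 1.304 km/s.
At r₂, v₂ = √(μ/r₂) = 7.07171 km/s.
Transfer-orbit speed at r₂: v_p = √[μ(2/r₂ − 1/a_t)] = 9.48424 km/s.
Second burn Δv₂ = |v₂ − v_p| = 2.413 km/s.
Total Δv = Δv₁ + Δv₂ = 3.717 km/s.

Δv = 3.72 km/s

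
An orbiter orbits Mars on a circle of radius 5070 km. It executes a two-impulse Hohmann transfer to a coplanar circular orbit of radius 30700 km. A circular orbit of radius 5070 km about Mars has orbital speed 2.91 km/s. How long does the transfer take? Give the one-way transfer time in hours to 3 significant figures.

From the circular-orbit relation v² = μ/r at r = 5070 km: μ = v²r = (2.91)² × 5070 = 42933.3 km³/s².
Semi-major axis of the transfer orbit: a_t = (5070 + 30700)/2 = 17885 km.
Half the transfer-orbit period gives t = π√(a_t³/μ) = 36260 s.
Converting: 36260 s ÷ 3600 s/hour = 10.1 hours.

t = 10.1 hours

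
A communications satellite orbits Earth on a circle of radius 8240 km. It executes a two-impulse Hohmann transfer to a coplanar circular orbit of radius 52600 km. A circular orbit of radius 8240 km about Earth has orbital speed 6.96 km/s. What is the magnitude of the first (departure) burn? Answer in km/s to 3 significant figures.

Δv₁ = 2.19 km/s

From the circular-orbit relation v² = μ/r at r = 8240 km: μ = v²r = (6.96)² × 8240 = 3.99159×10^5 km³/s².
The Hohmann ellipse has a_t = (r₁ + r₂)/2 = 30420 km.
On the circular orbit at r = 8240 km, v_c = √(μ/r) = 6.960 km/s.
Transfer-orbit speed at the same r (vis-viva, a = a_t): v_t = √[μ(2/r − 1/a_t)] = 9.152 km/s.
Δv₁ = |v_t − v_c| = |9.152 − 6.960| = 2.192 km/s.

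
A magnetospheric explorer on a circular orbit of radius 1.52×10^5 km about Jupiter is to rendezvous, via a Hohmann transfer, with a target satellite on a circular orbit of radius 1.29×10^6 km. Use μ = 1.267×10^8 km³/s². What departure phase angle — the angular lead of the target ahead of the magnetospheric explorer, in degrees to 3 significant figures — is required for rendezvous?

The Hohmann ellipse has a_t = (r₁ + r₂)/2 = 7.210×10^5 km.
The half-period of the transfer ellipse is t = π√(a_t³/μ) = 1.7087×10^5 s.
Target angular speed ω₂ = √(μ/r₂³) = 7.6825×10^-6 rad/s.
Angle swept by the target during transfer: ω₂·t = 1.3127 rad = 75.21°.
Arrival is 180° from departure on the ellipse, so φ = 180° − 75.21° = 105°.

φ = 105°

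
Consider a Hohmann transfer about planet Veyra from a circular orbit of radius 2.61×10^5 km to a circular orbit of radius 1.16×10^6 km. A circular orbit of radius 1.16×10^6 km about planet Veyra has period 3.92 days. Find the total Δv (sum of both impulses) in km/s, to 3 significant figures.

Δv = 21.1 km/s

From Kepler's third law T² = 4π²r³/μ at r = 1.16×10^6 km, T = 3.92 days = 3.92 × 86400 s = 3.38688×10^5 s: μ = 4π²r³/T² = 5.37198×10^8 km³/s².
Transfer-ellipse semi-major axis a_t = (r₁ + r₂)/2 = (2.610×10^5 + 1.160×10^6)/2 = 7.105×10^5 km.
At r₁ the circular-orbit speed is v₁ = √(μ/r₁) = 45.37 km/s.
Transfer-orbit speed at r₁ (vis-viva): v_p = √[μ(2/r₁ − 1/a_t)] = 57.97 km/s.
First burn Δv₁ = |v_p − v₁| = 12.60 km/s.
At r₂, v₂ = √(μ/r₂) = 21.520 km/s.
Transfer-orbit speed at r₂: v_a = √[μ(2/r₂ − 1/a_t)] = 13.043 km/s.
Second burn Δv₂ = |v₂ − v_a| = 8.477 km/s.
Total Δv = Δv₁ + Δv₂ = 21.08 km/s.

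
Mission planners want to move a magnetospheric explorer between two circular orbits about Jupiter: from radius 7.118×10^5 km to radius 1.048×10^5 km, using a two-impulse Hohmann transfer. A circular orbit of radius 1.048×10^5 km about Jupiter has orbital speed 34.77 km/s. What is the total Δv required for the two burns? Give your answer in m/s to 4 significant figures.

Δv = 17720 m/s

From the circular-orbit relation v² = μ/r at r = 1.048×10^5 km: μ = v²r = (34.77)² × 1.048×10^5 = 1.26698×10^8 km³/s².
Semi-major axis of the transfer orbit: a_t = (7.118×10^5 + 1.048×10^5)/2 = 4.083×10^5 km.
At r₁ the circular-orbit speed is v₁ = √(μ/r₁) = 13.3416 km/s.
On the transfer ellipse at r₁, v² = μ(2/r − 1/a) gives v_a = √[μ(2/r₁ − 1/a_t)] = 6.75923 km/s.
First burn Δv₁ = |v_a − v₁| = 6.582 km/s.
At r₂, v₂ = √(μ/r₂) = 34.77 km/s.
Transfer-orbit speed at r₂: v_p = √[μ(2/r₂ − 1/a_t)] = 45.91 km/s.
Second burn Δv₂ = |v₂ − v_p| = 11.14 km/s.
Δv = Δv₁ + Δv₂ = 6.582 + 11.14 = 17.72 km/s.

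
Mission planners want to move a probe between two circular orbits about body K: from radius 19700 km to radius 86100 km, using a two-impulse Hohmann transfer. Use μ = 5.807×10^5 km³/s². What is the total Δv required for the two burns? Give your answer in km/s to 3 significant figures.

Δv = 2.51 km/s

Transfer-ellipse semi-major axis a_t = (r₁ + r₂)/2 = (19700 + 86100)/2 = 52900 km.
Circular speed at r₁: v₁ = √(μ/r₁) = √(5.807×10^5/19700) = 5.4293 km/s.
Transfer-orbit speed at r₁ (vis-viva): v_p = √[μ(2/r₁ − 1/a_t)] = 6.9265 km/s.
First burn Δv₁ = |v_p − v₁| = 1.497 km/s.
Circular speed at r₂: v₂ = √(μ/r₂) = 2.597 km/s.
Transfer-orbit speed at r₂: v_a = √[μ(2/r₂ − 1/a_t)] = 1.585 km/s.
Second burn Δv₂ = |v₂ − v_a| = 1.012 km/s.
Total Δv = Δv₁ + Δv₂ = 2.509 km/s.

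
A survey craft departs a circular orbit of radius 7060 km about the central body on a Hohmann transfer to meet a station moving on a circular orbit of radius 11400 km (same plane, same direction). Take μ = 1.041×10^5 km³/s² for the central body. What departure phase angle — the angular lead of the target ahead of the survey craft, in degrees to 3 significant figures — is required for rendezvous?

Transfer-ellipse semi-major axis a_t = (r₁ + r₂)/2 = (7060 + 11400)/2 = 9230 km.
Transfer time t = π√(a_t³/μ) = 8634.3 s.
The target's mean motion on its circular orbit is ω₂ = √(μ/r₂³) = 2.6507×10^-4 rad/s.
Angle swept by the target during transfer: ω₂·t = 2.2887 rad = 131.1°.
The survey craft traverses 180° on the transfer ellipse, so the target must lead by 180° − 131.1° = 48.9°.

φ = 48.9°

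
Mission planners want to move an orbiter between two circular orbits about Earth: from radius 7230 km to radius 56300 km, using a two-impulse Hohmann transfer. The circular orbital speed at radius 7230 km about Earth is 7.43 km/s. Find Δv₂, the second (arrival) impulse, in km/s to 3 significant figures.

From the circular-orbit relation v² = μ/r at r = 7230 km: μ = v²r = (7.43)² × 7230 = 3.99131×10^5 km³/s².
Transfer-ellipse semi-major axis a_t = (r₁ + r₂)/2 = (7230 + 56300)/2 = 31765 km.
Circular speed at r = 56300 km: v_c = √(μ/r) = 2.6626 km/s.
Transfer-orbit speed at the same r (vis-viva, a = a_t): v_t = √[μ(2/r − 1/a_t)] = 1.2703 km/s.
Δv₂ = |v_t − v_c| = |1.2703 − 2.6626| = 1.392 km/s.

Δv₂ = 1.39 km/s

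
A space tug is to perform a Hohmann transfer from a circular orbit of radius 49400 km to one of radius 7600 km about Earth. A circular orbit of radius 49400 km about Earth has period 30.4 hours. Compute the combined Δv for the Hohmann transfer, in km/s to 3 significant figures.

From Kepler's third law T² = 4π²r³/μ at r = 49400 km, T = 30.4 hours = 30.4 × 3600 s = 1.0944×10^5 s: μ = 4π²r³/T² = 3.97364×10^5 km³/s².
Transfer-ellipse semi-major axis a_t = (r₁ + r₂)/2 = (49400 + 7600)/2 = 28500 km.
Circular speed at r₁: v₁ = √(μ/r₁) = √(3.97364×10^5/49400) = 2.8362 km/s.
On the transfer ellipse at r₁, vis-viva gives v_a = √[μ(2/r₁ − 1/a_t)] = 1.4646 km/s.
First burn Δv₁ = |v_a − v₁| = 1.372 km/s.
At r₂, v₂ = √(μ/r₂) = 7.231 km/s.
Transfer-orbit speed at r₂: v_p = √[μ(2/r₂ − 1/a_t)] = 9.520 km/s.
Second burn Δv₂ = |v₂ − v_p| = 2.289 km/s.
Δv = Δv₁ + Δv₂ = 1.372 + 2.289 = 3.661 km/s.

Δv = 3.66 km/s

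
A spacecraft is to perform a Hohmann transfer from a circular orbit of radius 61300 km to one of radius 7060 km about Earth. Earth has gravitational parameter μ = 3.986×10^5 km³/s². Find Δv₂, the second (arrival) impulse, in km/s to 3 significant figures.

Transfer-ellipse semi-major axis a_t = (r₁ + r₂)/2 = (61300 + 7060)/2 = 34180 km.
Circular speed at r = 7060 km: v_c = √(μ/r) = 7.5139 km/s.
Transfer-orbit speed at the same r (vis-viva, a = a_t): v_t = √[μ(2/r − 1/a_t)] = 10.063 km/s.
Δv₂ = |v_t − v_c| = |10.063 − 7.5139| = 2.549 km/s.

Δv₂ = 2.55 km/s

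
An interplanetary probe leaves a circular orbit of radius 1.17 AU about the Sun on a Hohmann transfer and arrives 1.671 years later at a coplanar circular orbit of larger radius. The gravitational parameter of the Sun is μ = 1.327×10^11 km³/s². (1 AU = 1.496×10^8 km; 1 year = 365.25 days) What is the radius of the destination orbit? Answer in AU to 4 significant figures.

In km: r₁ = 1.17 × 1.496×10^8 = 1.75032×10^8 km.
Transfer time t = 1.671 years × 365.25 × 86400 s = 5.27327496×10^7 s, and t = π√(a_t³/μ).
So a_t = (μ t²/π²)^(1/3) = (1.327×10^11 × (5.27327496×10^7)² / π²)^(1/3) = 3.3438×10^8 km.
Since a_t = (r₁ + r₂)/2, r₂ = 2a_t − r₁ = 2×3.3438×10^8 − 1.75032×10^8 = 4.93728×10^8 km.
In AU: r₂ = 4.93728×10^8 / 1.496×10^8 = 3.300 AU.

r₂ = 3.300 AU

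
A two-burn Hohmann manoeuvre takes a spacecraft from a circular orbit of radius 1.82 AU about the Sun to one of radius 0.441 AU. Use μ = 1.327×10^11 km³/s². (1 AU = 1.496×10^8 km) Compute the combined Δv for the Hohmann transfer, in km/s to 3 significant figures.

In km: r₁ = 1.82 × 1.496×10^8 = 2.72272×10^8 km; r₂ = 0.441 × 1.496×10^8 = 6.59736×10^7 km.
Transfer-ellipse semi-major axis a_t = (r₁ + r₂)/2 = (2.72272×10^8 + 6.59736×10^7)/2 = 1.691228×10^8 km.
At r₁ the circular-orbit speed is v₁ = √(μ/r₁) = 22.0767 km/s.
Transfer-orbit speed at r₁ (vis-viva): v_a = √[μ(2/r₁ − 1/a_t)] = 13.7885 km/s.
First burn Δv₁ = |v_a − v₁| = 8.2882 km/s.
Circular speed at r₂: v₂ = √(μ/r₂) = 44.849 km/s.
Transfer-orbit speed at r₂: v_p = √[μ(2/r₂ − 1/a_t)] = 56.905 km/s.
Second burn Δv₂ = |v₂ − v_p| = 12.056 km/s.
Total Δv = Δv₁ + Δv₂ = 20.34 km/s.

Δv = 20.3 km/s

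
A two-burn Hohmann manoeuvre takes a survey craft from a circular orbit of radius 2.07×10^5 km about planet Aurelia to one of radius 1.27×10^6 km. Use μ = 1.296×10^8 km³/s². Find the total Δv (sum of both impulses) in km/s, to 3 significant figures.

Semi-major axis of the transfer orbit: a_t = (2.070×10^5 + 1.270×10^6)/2 = 7.385×10^5 km.
At r₁ the circular-orbit speed is v₁ = √(μ/r₁) = 25.0217 km/s.
Transfer-orbit speed at r₁ (vis-viva equation): v_p = √[μ(2/r₁ − 1/a_t)] = 32.8128 km/s.
First burn Δv₁ = |v_p − v₁| = 7.7911 km/s.
At r₂, v₂ = √(μ/r₂) = 10.1018 km/s.
Transfer-orbit speed at r₂: v_a = √[μ(2/r₂ − 1/a_t)] = 5.34824 km/s.
Second burn Δv₂ = |v₂ − v_a| = 4.7536 km/s.
Total Δv = Δv₁ + Δv₂ = 12.54 km/s.

Δv = 12.5 km/s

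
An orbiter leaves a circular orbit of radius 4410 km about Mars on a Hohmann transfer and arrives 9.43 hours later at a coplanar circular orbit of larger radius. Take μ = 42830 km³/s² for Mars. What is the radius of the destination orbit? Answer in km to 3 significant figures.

Transfer time t = 9.43 hours = 33948 s, and t = π√(a_t³/μ).
So a_t = (μ t²/π²)^(1/3) = (42830 × (33948)² / π²)^(1/3) = 17101 km.
Since a_t = (r₁ + r₂)/2, r₂ = 2a_t − r₁ = 2×17101 − 4410 = 29792 km.

r₂ = 29800 km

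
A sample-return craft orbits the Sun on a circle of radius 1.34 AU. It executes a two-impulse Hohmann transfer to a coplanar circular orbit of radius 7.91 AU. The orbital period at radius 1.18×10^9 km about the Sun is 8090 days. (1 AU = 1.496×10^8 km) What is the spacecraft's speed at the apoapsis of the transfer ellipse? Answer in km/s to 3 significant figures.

v = 5.70 km/s

From Kepler's third law T² = 4π²r³/μ at r = 1.18×10^9 km, T = 8090 days = 8090 × 86400 s = 6.98976×10^8 s: μ = 4π²r³/T² = 1.32764×10^11 km³/s².
In km: r₁ = 1.34 × 1.496×10^8 = 2.00464×10^8 km; r₂ = 7.91 × 1.496×10^8 = 1.183336×10^9 km.
Semi-major axis of the transfer orbit: a_t = (2.00464×10^8 + 1.183336×10^9)/2 = 6.919×10^8 km.
At apoapsis, r = 1.183336×10^9 km.
Applying v² = μ(2/r − 1/a_t): v = 5.701 km/s.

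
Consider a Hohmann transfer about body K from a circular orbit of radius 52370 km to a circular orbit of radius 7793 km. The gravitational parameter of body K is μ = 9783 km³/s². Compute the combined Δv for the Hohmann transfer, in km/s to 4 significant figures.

Semi-major axis of the transfer orbit: a_t = (52370 + 7793)/2 = 30081.5 km.
Circular speed at r₁: v₁ = √(μ/r₁) = √(9783/52370) = 0.4322 km/s.
Transfer-orbit speed at r₁ (vis-viva): v_a = √[μ(2/r₁ − 1/a_t)] = 0.2200 km/s.
First burn Δv₁ = |v_a − v₁| = 0.2122 km/s.
Circular speed at r₂: v₂ = √(μ/r₂) = 1.1204 km/s.
Transfer-orbit speed at r₂: v_p = √[μ(2/r₂ − 1/a_t)] = 1.4783 km/s.
Second burn Δv₂ = |v₂ − v_p| = 0.3579 km/s.
Δv = Δv₁ + Δv₂ = 0.2122 + 0.3579 = 0.5701 km/s.

Δv = 0.5701 km/s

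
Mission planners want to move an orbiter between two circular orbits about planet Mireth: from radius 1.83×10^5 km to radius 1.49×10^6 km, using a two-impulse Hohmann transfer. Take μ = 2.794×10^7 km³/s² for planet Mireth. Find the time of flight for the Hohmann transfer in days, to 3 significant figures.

Semi-major axis of the transfer orbit: a_t = (1.830×10^5 + 1.490×10^6)/2 = 8.365×10^5 km.
By Kepler's third law the transfer-orbit period is T = 2π√(a_t³/μ), so t = T/2 = 4.547×10^5 s.
Converting: 4.547×10^5 s ÷ 86400 s/day = 5.26 days.

t = 5.26 days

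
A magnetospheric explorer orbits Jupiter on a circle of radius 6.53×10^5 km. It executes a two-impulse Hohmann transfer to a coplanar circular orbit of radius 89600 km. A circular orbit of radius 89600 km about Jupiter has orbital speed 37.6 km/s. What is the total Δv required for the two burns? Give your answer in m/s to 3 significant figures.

Δv = 19300 m/s

From the circular-orbit relation v² = μ/r at r = 89600 km: μ = v²r = (37.6)² × 89600 = 1.26673×10^8 km³/s².
The Hohmann ellipse has a_t = (r₁ + r₂)/2 = 3.713×10^5 km.
Circular speed at r₁: v₁ = √(μ/r₁) = √(1.26673×10^8/6.530×10^5) = 13.928 km/s.
On the transfer ellipse at r₁, vis-viva gives v_a = √[μ(2/r₁ − 1/a_t)] = 6.8419 km/s.
First burn Δv₁ = |v_a − v₁| = 7.086 km/s.
Circular speed at r₂: v₂ = √(μ/r₂) = 37.60 km/s.
Transfer-orbit speed at r₂: v_p = √[μ(2/r₂ − 1/a_t)] = 49.86 km/s.
Second burn Δv₂ = |v₂ − v_p| = 12.26 km/s.
Total Δv = Δv₁ + Δv₂ = 19.35 km/s.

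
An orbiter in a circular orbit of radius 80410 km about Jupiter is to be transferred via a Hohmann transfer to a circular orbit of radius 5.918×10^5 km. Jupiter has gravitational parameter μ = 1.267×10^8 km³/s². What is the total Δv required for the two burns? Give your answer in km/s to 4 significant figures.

Transfer-ellipse semi-major axis a_t = (r₁ + r₂)/2 = (80410 + 5.918×10^5)/2 = 3.36105×10^5 km.
At r₁ the circular-orbit speed is v₁ = √(μ/r₁) = 39.6948 km/s.
Transfer-orbit speed at r₁ (vis-viva equation): v_p = √[μ(2/r₁ − 1/a_t)] = 52.6724 km/s.
First burn Δv₁ = |v_p − v₁| = 12.978 km/s.
Circular speed at r₂: v₂ = √(μ/r₂) = 14.6319 km/s.
Transfer-orbit speed at r₂: v_a = √[μ(2/r₂ − 1/a_t)] = 7.15679 km/s.
Second burn Δv₂ = |v₂ − v_a| = 7.4751 km/s.
Δv = Δv₁ + Δv₂ = 12.978 + 7.4751 = 20.45 km/s.

Δv = 20.45 km/s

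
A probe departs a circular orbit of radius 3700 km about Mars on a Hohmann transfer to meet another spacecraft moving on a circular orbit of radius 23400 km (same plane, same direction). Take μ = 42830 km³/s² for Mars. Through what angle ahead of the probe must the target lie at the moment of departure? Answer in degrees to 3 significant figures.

The Hohmann ellipse has a_t = (r₁ + r₂)/2 = 13550 km.
Transfer time t = π√(a_t³/μ) = 23943.34 s.
Target angular speed ω₂ = √(μ/r₂³) = 5.781629×10^-5 rad/s.
Angle swept by the target during transfer: ω₂·t = 1.38432 rad = 79.32°.
Arrival is 180° from departure on the ellipse, so φ = 180° − 79.32° = 101°.

φ = 101°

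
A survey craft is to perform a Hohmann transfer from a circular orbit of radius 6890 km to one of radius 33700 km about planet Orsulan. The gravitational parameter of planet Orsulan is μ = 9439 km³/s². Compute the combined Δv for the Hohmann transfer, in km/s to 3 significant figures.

Transfer-ellipse semi-major axis a_t = (r₁ + r₂)/2 = (6890 + 33700)/2 = 20295 km.
Circular speed at r₁: v₁ = √(μ/r₁) = √(9439/6890) = 1.1705 km/s.
Transfer-orbit speed at r₁ (v² = μ(2/r − 1/a)): v_p = √[μ(2/r₁ − 1/a_t)] = 1.5083 km/s.
First burn Δv₁ = |v_p − v₁| = 0.3378 km/s.
At r₂, v₂ = √(μ/r₂) = 0.52923 km/s.
Transfer-orbit speed at r₂: v_a = √[μ(2/r₂ − 1/a_t)] = 0.30836 km/s.
Second burn Δv₂ = |v₂ − v_a| = 0.2209 km/s.
Δv = Δv₁ + Δv₂ = 0.3378 + 0.2209 = 0.5587 km/s.

Δv = 0.559 km/s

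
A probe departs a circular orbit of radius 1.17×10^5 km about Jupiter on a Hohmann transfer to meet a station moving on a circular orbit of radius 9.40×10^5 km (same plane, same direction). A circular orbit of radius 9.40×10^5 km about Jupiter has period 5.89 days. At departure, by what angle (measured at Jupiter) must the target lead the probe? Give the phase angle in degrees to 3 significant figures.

φ = 104°

From Kepler's third law T² = 4π²r³/μ at r = 9.40×10^5 km, T = 5.89 days = 5.89 × 86400 s = 5.08896×10^5 s: μ = 4π²r³/T² = 1.26615×10^8 km³/s².
Semi-major axis of the transfer orbit: a_t = (1.170×10^5 + 9.400×10^5)/2 = 5.285×10^5 km.
The half-period of the transfer ellipse is t = π√(a_t³/μ) = 1.07269×10^5 s.
The target's mean motion on its circular orbit is ω₂ = √(μ/r₂³) = 1.23467×10^-5 rad/s.
Angle swept by the target during transfer: ω₂·t = 1.3244 rad = 75.88°.
Arrival is 180° from departure on the ellipse, so φ = 180° − 75.88° = 104°.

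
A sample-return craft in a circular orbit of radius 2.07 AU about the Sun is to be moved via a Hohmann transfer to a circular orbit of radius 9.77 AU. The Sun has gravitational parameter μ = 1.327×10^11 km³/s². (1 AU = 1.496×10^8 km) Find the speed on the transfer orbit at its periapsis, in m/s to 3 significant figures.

In km: r₁ = 2.07 × 1.496×10^8 = 3.09672×10^8 km; r₂ = 9.77 × 1.496×10^8 = 1.461592×10^9 km.
Semi-major axis of the transfer orbit: a_t = (3.09672×10^8 + 1.461592×10^9)/2 = 8.85632×10^8 km.
The periapsis of the transfer ellipse is at r = 3.09672×10^8 km.
Applying v² = μ(2/r − 1/a_t): v = 26.59 km/s.

v = 26600 m/s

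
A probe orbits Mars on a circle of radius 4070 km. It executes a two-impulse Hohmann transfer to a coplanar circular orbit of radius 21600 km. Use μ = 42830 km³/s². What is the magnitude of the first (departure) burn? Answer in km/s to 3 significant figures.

Δv₁ = 0.964 km/s

Semi-major axis of the transfer orbit: a_t = (4070 + 21600)/2 = 12835 km.
Circular speed at r = 4070 km: v_c = √(μ/r) = 3.2440 km/s.
Transfer-orbit speed at the same r (vis-viva, a = a_t): v_t = √[μ(2/r − 1/a_t)] = 4.2083 km/s.
Δv₁ = |v_t − v_c| = |4.2083 − 3.2440| = 0.9643 km/s.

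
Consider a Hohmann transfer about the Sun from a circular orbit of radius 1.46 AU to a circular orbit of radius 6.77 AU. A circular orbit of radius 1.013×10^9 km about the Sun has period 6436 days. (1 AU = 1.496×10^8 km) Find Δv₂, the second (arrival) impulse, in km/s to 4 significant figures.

From Kepler's third law T² = 4π²r³/μ at r = 1.013×10^9 km, T = 6436 days = 6436 × 86400 s = 5.560704×10^8 s: μ = 4π²r³/T² = 1.32718×10^11 km³/s².
In km: r₁ = 1.46 × 1.496×10^8 = 2.18416×10^8 km; r₂ = 6.77 × 1.496×10^8 = 1.012792×10^9 km.
Semi-major axis of the transfer orbit: a_t = (2.18416×10^8 + 1.012792×10^9)/2 = 6.15604×10^8 km.
Circular speed at r = 1.012792×10^9 km: v_c = √(μ/r) = 11.4473 km/s.
Vis-viva on the transfer ellipse at r = 1.012792×10^9 km gives v_t = √[μ(2/r − 1/a_t)] = 6.81861 km/s.
Δv₂ = |v_t − v_c| = |6.81861 − 11.4473| = 4.629 km/s.

Δv₂ = 4.629 km/s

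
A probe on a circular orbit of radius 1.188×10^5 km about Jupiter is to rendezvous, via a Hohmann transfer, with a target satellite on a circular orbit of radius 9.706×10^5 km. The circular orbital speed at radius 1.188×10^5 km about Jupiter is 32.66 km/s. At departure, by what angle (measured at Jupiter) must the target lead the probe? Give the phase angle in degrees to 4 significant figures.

φ = 104.3°

From the circular-orbit relation v² = μ/r at r = 1.188×10^5 km: μ = v²r = (32.66)² × 1.188×10^5 = 1.26721×10^8 km³/s².
Transfer-ellipse semi-major axis a_t = (r₁ + r₂)/2 = (1.188×10^5 + 9.706×10^5)/2 = 5.447×10^5 km.
The half-period of the transfer ellipse is t = π√(a_t³/μ) = 1.121919×10^5 s.
The target's mean motion on its circular orbit is ω₂ = √(μ/r₂³) = 1.177237×10^-5 rad/s.
Angle swept by the target during transfer: ω₂·t = 1.32076 rad = 75.67°.
The probe traverses 180° on the transfer ellipse, so the target must lead by 180° − 75.67° = 104.3°.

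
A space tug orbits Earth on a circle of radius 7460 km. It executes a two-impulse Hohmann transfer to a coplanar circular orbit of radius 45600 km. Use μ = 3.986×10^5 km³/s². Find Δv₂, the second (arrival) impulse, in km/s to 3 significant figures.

Δv₂ = 1.39 km/s

Transfer-ellipse semi-major axis a_t = (r₁ + r₂)/2 = (7460 + 45600)/2 = 26530 km.
Circular speed at r = 45600 km: v_c = √(μ/r) = 2.957 km/s.
Vis-viva on the transfer ellipse at r = 45600 km gives v_t = √[μ(2/r − 1/a_t)] = 1.568 km/s.
Δv₂ = |v_t − v_c| = |1.568 − 2.957| = 1.389 km/s.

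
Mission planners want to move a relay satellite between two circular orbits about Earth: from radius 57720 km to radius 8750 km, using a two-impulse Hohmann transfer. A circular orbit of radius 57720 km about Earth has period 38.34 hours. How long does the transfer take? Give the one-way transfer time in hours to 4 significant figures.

From Kepler's third law T² = 4π²r³/μ at r = 57720 km, T = 38.34 hours = 38.34 × 3600 s = 1.38024×10^5 s: μ = 4π²r³/T² = 3.98501×10^5 km³/s².
Transfer-ellipse semi-major axis a_t = (r₁ + r₂)/2 = (57720 + 8750)/2 = 33235 km.
Transfer time t = π√(a_t³/μ) = π√((33235)³ / 3.98501×10^5) = 30153 s.
Converting: 30153 s ÷ 3600 s/hour = 8.376 hours.

t = 8.376 hours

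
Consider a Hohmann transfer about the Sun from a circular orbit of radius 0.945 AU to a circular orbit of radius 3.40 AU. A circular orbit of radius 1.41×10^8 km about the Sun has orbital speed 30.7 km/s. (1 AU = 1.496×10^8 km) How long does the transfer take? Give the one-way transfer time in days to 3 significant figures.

t = 584 days

From the circular-orbit relation v² = μ/r at r = 1.41×10^8 km: μ = v²r = (30.7)² × 1.41×10^8 = 1.32891×10^11 km³/s².
In km: r₁ = 0.945 × 1.496×10^8 = 1.41372×10^8 km; r₂ = 3.40 × 1.496×10^8 = 5.0864×10^8 km.
Semi-major axis of the transfer orbit: a_t = (1.41372×10^8 + 5.0864×10^8)/2 = 3.25006×10^8 km.
Half the transfer-orbit period gives t = π√(a_t³/μ) = 5.049×10^7 s.
Converting: 5.049×10^7 s ÷ 86400 s/day = 584 days.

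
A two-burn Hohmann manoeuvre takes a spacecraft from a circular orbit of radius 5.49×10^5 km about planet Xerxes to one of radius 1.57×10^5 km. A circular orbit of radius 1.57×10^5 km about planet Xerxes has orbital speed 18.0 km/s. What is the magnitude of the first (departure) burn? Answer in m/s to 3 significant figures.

Δv₁ = 3210 m/s

From the circular-orbit relation v² = μ/r at r = 1.57×10^5 km: μ = v²r = (18.0)² × 1.57×10^5 = 5.08680×10^7 km³/s².
Semi-major axis of the transfer orbit: a_t = (5.490×10^5 + 1.570×10^5)/2 = 3.530×10^5 km.
On the circular orbit at r = 5.490×10^5 km, v_c = √(μ/r) = 9.6258 km/s.
Vis-viva on the transfer ellipse at r = 5.490×10^5 km gives v_t = √[μ(2/r − 1/a_t)] = 6.4195 km/s.
Δv₁ = |v_t − v_c| = |6.4195 − 9.6258| = 3.206 km/s.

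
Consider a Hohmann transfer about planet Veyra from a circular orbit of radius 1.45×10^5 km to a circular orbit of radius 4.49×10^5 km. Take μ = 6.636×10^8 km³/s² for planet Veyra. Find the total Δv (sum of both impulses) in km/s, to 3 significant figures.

Δv = 27.1 km/s

The Hohmann ellipse has a_t = (r₁ + r₂)/2 = 2.970×10^5 km.
At r₁ the circular-orbit speed is v₁ = √(μ/r₁) = 67.65 km/s.
On the transfer ellipse at r₁, vis-viva gives v_p = √[μ(2/r₁ − 1/a_t)] = 83.18 km/s.
First burn Δv₁ = |v_p − v₁| = 15.53 km/s.
Circular speed at r₂: v₂ = √(μ/r₂) = 38.44 km/s.
Transfer-orbit speed at r₂: v_a = √[μ(2/r₂ − 1/a_t)] = 26.86 km/s.
Second burn Δv₂ = |v₂ − v_a| = 11.58 km/s.
Total Δv = Δv₁ + Δv₂ = 27.11 km/s.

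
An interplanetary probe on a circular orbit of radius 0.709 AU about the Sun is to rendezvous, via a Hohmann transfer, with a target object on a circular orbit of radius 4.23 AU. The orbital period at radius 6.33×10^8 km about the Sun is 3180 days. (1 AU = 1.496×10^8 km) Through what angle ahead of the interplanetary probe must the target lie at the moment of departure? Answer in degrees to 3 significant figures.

φ = 99.7°

From Kepler's third law T² = 4π²r³/μ at r = 6.33×10^8 km, T = 3180 days = 3180 × 86400 s = 2.74752×10^8 s: μ = 4π²r³/T² = 1.32644×10^11 km³/s².
In km: r₁ = 0.709 × 1.496×10^8 = 1.060664×10^8 km; r₂ = 4.23 × 1.496×10^8 = 6.32808×10^8 km.
Semi-major axis of the transfer orbit: a_t = (1.060664×10^8 + 6.32808×10^8)/2 = 3.694372×10^8 km.
The half-period of the transfer ellipse is t = π√(a_t³/μ) = 6.125×10^7 s.
The target's mean motion on its circular orbit is ω₂ = √(μ/r₂³) = 2.288×10^-8 rad/s.
Angle swept by the target during transfer: ω₂·t = 1.4014 rad = 80.29°.
The interplanetary probe traverses 180° on the transfer ellipse, so the target must lead by 180° − 80.29° = 99.7°.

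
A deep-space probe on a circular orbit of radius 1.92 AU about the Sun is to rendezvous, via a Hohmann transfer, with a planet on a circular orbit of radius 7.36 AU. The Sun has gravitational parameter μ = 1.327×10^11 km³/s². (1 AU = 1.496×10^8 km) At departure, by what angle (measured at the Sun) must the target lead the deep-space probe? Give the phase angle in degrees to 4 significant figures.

φ = 89.90°

In km: r₁ = 1.92 × 1.496×10^8 = 2.87232×10^8 km; r₂ = 7.36 × 1.496×10^8 = 1.101056×10^9 km.
The Hohmann ellipse has a_t = (r₁ + r₂)/2 = 6.94144×10^8 km.
Transfer time t = π√(a_t³/μ) = 1.5772×10^8 s.
The target's mean motion on its circular orbit is ω₂ = √(μ/r₂³) = 9.9706×10^-9 rad/s.
Angle swept by the target during transfer: ω₂·t = 1.5726 rad = 90.10°.
The deep-space probe traverses 180° on the transfer ellipse, so the target must lead by 180° − 90.10° = 89.90°.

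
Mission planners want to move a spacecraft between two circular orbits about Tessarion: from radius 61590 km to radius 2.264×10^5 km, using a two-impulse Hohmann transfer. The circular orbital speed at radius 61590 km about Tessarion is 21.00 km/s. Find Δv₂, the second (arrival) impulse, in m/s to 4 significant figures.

Δv₂ = 3790 m/s

From the circular-orbit relation v² = μ/r at r = 61590 km: μ = v²r = (21.00)² × 61590 = 2.71612×10^7 km³/s².
The Hohmann ellipse has a_t = (r₁ + r₂)/2 = 1.43995×10^5 km.
Circular speed at r = 2.264×10^5 km: v_c = √(μ/r) = 10.953 km/s.
Vis-viva on the transfer ellipse at r = 2.264×10^5 km gives v_t = √[μ(2/r − 1/a_t)] = 7.1634 km/s.
Δv₂ = |v_t − v_c| = |7.1634 − 10.953| = 3.790 km/s.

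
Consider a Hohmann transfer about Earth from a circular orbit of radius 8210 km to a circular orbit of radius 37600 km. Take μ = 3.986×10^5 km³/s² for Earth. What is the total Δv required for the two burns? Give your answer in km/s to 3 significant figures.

Semi-major axis of the transfer orbit: a_t = (8210 + 37600)/2 = 22905 km.
Circular speed at r₁: v₁ = √(μ/r₁) = √(3.986×10^5/8210) = 6.9678 km/s.
On the transfer ellipse at r₁, vis-viva gives v_p = √[μ(2/r₁ − 1/a_t)] = 8.9274 km/s.
First burn Δv₁ = |v_p − v₁| = 1.9596 km/s.
At r₂, v₂ = √(μ/r₂) = 3.2559 km/s.
Transfer-orbit speed at r₂: v_a = √[μ(2/r₂ − 1/a_t)] = 1.9493 km/s.
Second burn Δv₂ = |v₂ − v_a| = 1.3066 km/s.
Δv = Δv₁ + Δv₂ = 1.9596 + 1.3066 = 3.266 km/s.

Δv = 3.27 km/s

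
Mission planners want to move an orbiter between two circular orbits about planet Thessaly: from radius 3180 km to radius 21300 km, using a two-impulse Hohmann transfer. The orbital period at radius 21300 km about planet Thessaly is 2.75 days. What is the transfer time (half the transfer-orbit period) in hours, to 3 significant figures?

t = 14.4 hours

From Kepler's third law T² = 4π²r³/μ at r = 21300 km, T = 2.75 days = 2.75 × 86400 s = 2.376×10^5 s: μ = 4π²r³/T² = 6757.81 km³/s².
The Hohmann ellipse has a_t = (r₁ + r₂)/2 = 12240 km.
By Kepler's third law the transfer-orbit period is T = 2π√(a_t³/μ), so t = T/2 = 51750 s.
Converting: 51750 s ÷ 3600 s/hour = 14.4 hours.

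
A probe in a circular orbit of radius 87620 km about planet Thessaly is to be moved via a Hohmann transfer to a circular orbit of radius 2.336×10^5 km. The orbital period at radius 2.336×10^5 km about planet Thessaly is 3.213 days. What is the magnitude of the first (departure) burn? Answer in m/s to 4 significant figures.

From Kepler's third law T² = 4π²r³/μ at r = 2.336×10^5 km, T = 3.213 days = 3.213 × 86400 s = 2.776032×10^5 s: μ = 4π²r³/T² = 6.53024×10^6 km³/s².
The Hohmann ellipse has a_t = (r₁ + r₂)/2 = 1.6061×10^5 km.
On the circular orbit at r = 87620 km, v_c = √(μ/r) = 8.6330 km/s.
Transfer-orbit speed at the same r (vis-viva, a = a_t): v_t = √[μ(2/r − 1/a_t)] = 10.411 km/s.
Δv₁ = |v_t − v_c| = |10.411 − 8.6330| = 1.778 km/s.

Δv₁ = 1778 m/s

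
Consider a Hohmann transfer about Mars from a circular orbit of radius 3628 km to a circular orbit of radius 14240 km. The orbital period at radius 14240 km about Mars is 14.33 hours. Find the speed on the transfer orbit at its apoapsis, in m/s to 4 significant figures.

From Kepler's third law T² = 4π²r³/μ at r = 14240 km, T = 14.33 hours = 14.33 × 3600 s = 51588 s: μ = 4π²r³/T² = 42834.4 km³/s².
Transfer-ellipse semi-major axis a_t = (r₁ + r₂)/2 = (3628 + 14240)/2 = 8934 km.
At apoapsis, r = 14240 km.
From the vis-viva equation, v = √[μ(2/r − 1/a_t)] = 1.105 km/s.

v = 1105 m/s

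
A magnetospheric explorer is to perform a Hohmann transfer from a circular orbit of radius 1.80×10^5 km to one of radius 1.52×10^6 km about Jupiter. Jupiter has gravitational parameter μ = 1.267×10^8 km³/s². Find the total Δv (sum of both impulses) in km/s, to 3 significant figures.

The Hohmann ellipse has a_t = (r₁ + r₂)/2 = 8.500×10^5 km.
At r₁ the circular-orbit speed is v₁ = √(μ/r₁) = 26.53090 km/s.
Transfer-orbit speed at r₁ (vis-viva): v_p = √[μ(2/r₁ − 1/a_t)] = 35.47843 km/s.
First burn Δv₁ = |v_p − v₁| = 8.948 km/s.
At r₂, v₂ = √(μ/r₂) = 9.130 km/s.
Transfer-orbit speed at r₂: v_a = √[μ(2/r₂ − 1/a_t)] = 4.201 km/s.
Second burn Δv₂ = |v₂ − v_a| = 4.929 km/s.
Δv = Δv₁ + Δv₂ = 8.948 + 4.929 = 13.88 km/s.

Δv = 13.9 km/s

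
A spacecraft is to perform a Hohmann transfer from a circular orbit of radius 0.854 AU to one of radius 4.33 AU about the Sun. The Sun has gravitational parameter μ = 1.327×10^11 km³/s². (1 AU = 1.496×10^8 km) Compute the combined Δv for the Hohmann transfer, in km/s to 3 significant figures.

Δv = 15.5 km/s

In km: r₁ = 0.854 × 1.496×10^8 = 1.277584×10^8 km; r₂ = 4.33 × 1.496×10^8 = 6.47768×10^8 km.
Semi-major axis of the transfer orbit: a_t = (1.277584×10^8 + 6.47768×10^8)/2 = 3.877632×10^8 km.
Circular speed at r₁: v₁ = √(μ/r₁) = √(1.327×10^11/1.277584×10^8) = 32.229 km/s.
On the transfer ellipse at r₁, v² = μ(2/r − 1/a) gives v_p = √[μ(2/r₁ − 1/a_t)] = 41.655 km/s.
First burn Δv₁ = |v_p − v₁| = 9.426 km/s.
Circular speed at r₂: v₂ = √(μ/r₂) = 14.313 km/s.
Transfer-orbit speed at r₂: v_a = √[μ(2/r₂ − 1/a_t)] = 8.2156 km/s.
Second burn Δv₂ = |v₂ − v_a| = 6.097 km/s.
Δv = Δv₁ + Δv₂ = 9.426 + 6.097 = 15.52 km/s.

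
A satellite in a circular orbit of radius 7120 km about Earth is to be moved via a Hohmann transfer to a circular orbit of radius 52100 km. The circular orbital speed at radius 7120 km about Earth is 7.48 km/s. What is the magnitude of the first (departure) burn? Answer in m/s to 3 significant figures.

From the circular-orbit relation v² = μ/r at r = 7120 km: μ = v²r = (7.48)² × 7120 = 3.98367×10^5 km³/s².
Transfer-ellipse semi-major axis a_t = (r₁ + r₂)/2 = (7120 + 52100)/2 = 29610 km.
On the circular orbit at r = 7120 km, v_c = √(μ/r) = 7.480 km/s.
Vis-viva on the transfer ellipse at r = 7120 km gives v_t = √[μ(2/r − 1/a_t)] = 9.922 km/s.
Δv₁ = |v_t − v_c| = |9.922 − 7.480| = 2.442 km/s.

Δv₁ = 2440 m/s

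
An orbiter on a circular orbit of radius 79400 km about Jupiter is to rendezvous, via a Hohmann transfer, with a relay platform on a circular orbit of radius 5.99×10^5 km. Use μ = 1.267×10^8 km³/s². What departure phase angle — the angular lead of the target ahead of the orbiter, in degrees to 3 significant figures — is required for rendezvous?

φ = 103°

Semi-major axis of the transfer orbit: a_t = (79400 + 5.990×10^5)/2 = 3.392×10^5 km.
Transfer time t = π√(a_t³/μ) = 55137 s.
The target's mean motion on its circular orbit is ω₂ = √(μ/r₂³) = 2.4280×10^-5 rad/s.
Angle swept by the target during transfer: ω₂·t = 1.3387 rad = 76.70°.
Arrival is 180° from departure on the ellipse, so φ = 180° − 76.70° = 103°.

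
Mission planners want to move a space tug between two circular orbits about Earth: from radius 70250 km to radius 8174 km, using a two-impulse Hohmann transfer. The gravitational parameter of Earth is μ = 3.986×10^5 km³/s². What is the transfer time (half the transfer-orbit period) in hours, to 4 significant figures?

t = 10.73 hours

The Hohmann ellipse has a_t = (r₁ + r₂)/2 = 39212 km.
Transfer time t = π√(a_t³/μ) = π√((39212)³ / 3.986×10^5) = 38640 s.
Converting: 38640 s ÷ 3600 s/hour = 10.73 hours.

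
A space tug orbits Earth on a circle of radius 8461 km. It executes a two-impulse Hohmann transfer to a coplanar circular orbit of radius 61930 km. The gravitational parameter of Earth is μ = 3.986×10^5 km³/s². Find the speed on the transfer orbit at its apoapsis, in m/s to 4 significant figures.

v = 1244 m/s

Semi-major axis of the transfer orbit: a_t = (8461 + 61930)/2 = 35195.5 km.
At apoapsis, r = 61930 km.
From the vis-viva equation, v = √[μ(2/r − 1/a_t)] = 1.244 km/s.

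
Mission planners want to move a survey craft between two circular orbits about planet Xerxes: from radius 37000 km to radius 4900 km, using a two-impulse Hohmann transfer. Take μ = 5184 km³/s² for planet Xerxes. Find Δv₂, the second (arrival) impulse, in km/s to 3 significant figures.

Transfer-ellipse semi-major axis a_t = (r₁ + r₂)/2 = (37000 + 4900)/2 = 20950 km.
Circular speed at r = 4900 km: v_c = √(μ/r) = 1.0286 km/s.
Transfer-orbit speed at the same r (vis-viva, a = a_t): v_t = √[μ(2/r − 1/a_t)] = 1.3669 km/s.
Δv₂ = |v_t − v_c| = |1.3669 − 1.0286| = 0.3383 km/s.

Δv₂ = 0.338 km/s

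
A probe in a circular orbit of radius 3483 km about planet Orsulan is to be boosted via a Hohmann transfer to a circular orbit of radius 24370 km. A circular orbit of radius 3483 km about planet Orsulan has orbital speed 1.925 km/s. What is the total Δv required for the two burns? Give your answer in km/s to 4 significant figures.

From the circular-orbit relation v² = μ/r at r = 3483 km: μ = v²r = (1.925)² × 3483 = 12906.7 km³/s².
Transfer-ellipse semi-major axis a_t = (r₁ + r₂)/2 = (3483 + 24370)/2 = 13926.5 km.
Circular speed at r₁: v₁ = √(μ/r₁) = √(12906.7/3483) = 1.9250 km/s.
Transfer-orbit speed at r₁ (vis-viva): v_p = √[μ(2/r₁ − 1/a_t)] = 2.5465 km/s.
First burn Δv₁ = |v_p − v₁| = 0.6215 km/s.
At r₂, v₂ = √(μ/r₂) = 0.7277 km/s.
Transfer-orbit speed at r₂: v_a = √[μ(2/r₂ − 1/a_t)] = 0.3639 km/s.
Second burn Δv₂ = |v₂ − v_a| = 0.3638 km/s.
Total Δv = Δv₁ + Δv₂ = 0.9853 km/s.

Δv = 0.9853 km/s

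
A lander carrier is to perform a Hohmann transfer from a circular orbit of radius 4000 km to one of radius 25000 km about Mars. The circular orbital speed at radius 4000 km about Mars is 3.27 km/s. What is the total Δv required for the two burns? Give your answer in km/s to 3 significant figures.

From the circular-orbit relation v² = μ/r at r = 4000 km: μ = v²r = (3.27)² × 4000 = 42771.6 km³/s².
Semi-major axis of the transfer orbit: a_t = (4000 + 25000)/2 = 14500 km.
Circular speed at r₁: v₁ = √(μ/r₁) = √(42771.6/4000) = 3.270 km/s.
Transfer-orbit speed at r₁ (v² = μ(2/r − 1/a)): v_p = √[μ(2/r₁ − 1/a_t)] = 4.294 km/s.
First burn Δv₁ = |v_p − v₁| = 1.024 km/s.
Circular speed at r₂: v₂ = √(μ/r₂) = 1.308 km/s.
Transfer-orbit speed at r₂: v_a = √[μ(2/r₂ − 1/a_t)] = 0.6870 km/s.
Second burn Δv₂ = |v₂ − v_a| = 0.6210 km/s.
Total Δv = Δv₁ + Δv₂ = 1.645 km/s.

Δv = 1.64 km/s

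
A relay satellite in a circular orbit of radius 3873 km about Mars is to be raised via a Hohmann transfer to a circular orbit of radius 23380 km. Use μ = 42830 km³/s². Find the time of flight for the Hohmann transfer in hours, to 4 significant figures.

Semi-major axis of the transfer orbit: a_t = (3873 + 23380)/2 = 13626.5 km.
By Kepler's third law the transfer-orbit period is T = 2π√(a_t³/μ), so t = T/2 = 24146 s.
Converting: 24146 s ÷ 3600 s/hour = 6.707 hours.

t = 6.707 hours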